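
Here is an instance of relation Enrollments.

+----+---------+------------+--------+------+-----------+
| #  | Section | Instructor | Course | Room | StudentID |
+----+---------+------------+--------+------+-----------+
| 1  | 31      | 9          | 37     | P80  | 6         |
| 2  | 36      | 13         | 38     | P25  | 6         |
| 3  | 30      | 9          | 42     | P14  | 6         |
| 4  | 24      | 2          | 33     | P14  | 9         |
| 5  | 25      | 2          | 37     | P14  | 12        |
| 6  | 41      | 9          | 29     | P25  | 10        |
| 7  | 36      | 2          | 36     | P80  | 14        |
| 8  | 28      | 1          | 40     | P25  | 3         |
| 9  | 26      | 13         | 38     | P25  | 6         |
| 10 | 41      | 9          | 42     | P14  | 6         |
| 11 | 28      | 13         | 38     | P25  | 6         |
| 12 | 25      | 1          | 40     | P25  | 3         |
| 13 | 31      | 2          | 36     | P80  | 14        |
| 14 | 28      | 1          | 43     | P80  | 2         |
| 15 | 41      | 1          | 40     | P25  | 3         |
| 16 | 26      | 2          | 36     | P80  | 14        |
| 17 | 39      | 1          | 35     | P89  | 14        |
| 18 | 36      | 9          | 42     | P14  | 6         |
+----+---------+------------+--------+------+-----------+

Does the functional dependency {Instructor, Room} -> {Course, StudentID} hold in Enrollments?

No

(Instructor=9, Room=P80): row 1 → {Course,StudentID} = (37, 6) ✓
(Instructor=13, Room=P25): rows 2, 9, 11 → {Course,StudentID} = (38, 6), (38, 6), (38, 6) ✓
(Instructor=9, Room=P14): rows 3, 10, 18 → {Course,StudentID} = (42, 6), (42, 6), (42, 6) ✓
(Instructor=2, Room=P14): rows 4, 5 → {Course,StudentID} takes values {(33, 9), (37, 12)} — violation
(Instructor=9, Room=P25): row 6 → {Course,StudentID} = (29, 10) ✓
(Instructor=2, Room=P80): rows 7, 13, 16 → {Course,StudentID} = (36, 14), (36, 14), (36, 14) ✓
(Instructor=1, Room=P25): rows 8, 12, 15 → {Course,StudentID} = (40, 3), (40, 3), (40, 3) ✓
(Instructor=1, Room=P80): row 14 → {Course,StudentID} = (43, 2) ✓
(Instructor=1, Room=P89): row 17 → {Course,StudentID} = (35, 14) ✓
Two rows agree on {Instructor, Room} but differ on {Course, StudentID}, so {Instructor, Room} -> {Course, StudentID} does not hold.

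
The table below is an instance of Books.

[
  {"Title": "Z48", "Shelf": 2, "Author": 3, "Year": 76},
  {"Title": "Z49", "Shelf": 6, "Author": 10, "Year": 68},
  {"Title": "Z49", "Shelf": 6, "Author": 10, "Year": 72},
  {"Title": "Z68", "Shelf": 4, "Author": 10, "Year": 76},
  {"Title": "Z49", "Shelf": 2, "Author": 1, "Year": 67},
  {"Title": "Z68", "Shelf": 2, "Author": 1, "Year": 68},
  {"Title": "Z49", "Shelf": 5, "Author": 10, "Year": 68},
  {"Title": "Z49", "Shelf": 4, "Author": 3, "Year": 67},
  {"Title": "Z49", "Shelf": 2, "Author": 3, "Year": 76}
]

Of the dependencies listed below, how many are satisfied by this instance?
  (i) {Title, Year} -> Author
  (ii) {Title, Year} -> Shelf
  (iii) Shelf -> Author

0

(i) {Title, Year} -> Author: (Title=Z49, Year=67): 2 rows → Author takes values {1, 3} — violation — fails.
(ii) {Title, Year} -> Shelf: (Title=Z49, Year=68): 2 rows → Shelf takes values {6, 5} — violation; (Title=Z49, Year=67): 2 rows → Shelf takes values {2, 4} — violation — fails.
(iii) Shelf -> Author: Shelf=2: 4 rows → Author takes values {3, 1} — violation; Shelf=4: 2 rows → Author takes values {10, 3} — violation — fails.
None of the 3 dependencies hold.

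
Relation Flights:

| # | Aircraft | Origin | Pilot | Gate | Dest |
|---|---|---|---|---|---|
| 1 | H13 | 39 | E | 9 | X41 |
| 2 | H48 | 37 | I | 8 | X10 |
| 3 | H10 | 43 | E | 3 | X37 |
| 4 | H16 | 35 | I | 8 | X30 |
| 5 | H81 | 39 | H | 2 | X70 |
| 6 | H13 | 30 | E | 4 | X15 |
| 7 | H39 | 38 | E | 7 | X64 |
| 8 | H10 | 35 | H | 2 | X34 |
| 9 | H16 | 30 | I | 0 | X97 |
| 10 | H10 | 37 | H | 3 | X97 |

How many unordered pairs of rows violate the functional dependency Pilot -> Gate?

Pilot=E: violating pairs (1,3), (1,6), (1,7), (3,6), (3,7), (6,7) — 6 pairs.
Pilot=I: violating pairs (2,9), (4,9) — 2 pairs.
Pilot=H: violating pairs (5,10), (8,10) — 2 pairs.

10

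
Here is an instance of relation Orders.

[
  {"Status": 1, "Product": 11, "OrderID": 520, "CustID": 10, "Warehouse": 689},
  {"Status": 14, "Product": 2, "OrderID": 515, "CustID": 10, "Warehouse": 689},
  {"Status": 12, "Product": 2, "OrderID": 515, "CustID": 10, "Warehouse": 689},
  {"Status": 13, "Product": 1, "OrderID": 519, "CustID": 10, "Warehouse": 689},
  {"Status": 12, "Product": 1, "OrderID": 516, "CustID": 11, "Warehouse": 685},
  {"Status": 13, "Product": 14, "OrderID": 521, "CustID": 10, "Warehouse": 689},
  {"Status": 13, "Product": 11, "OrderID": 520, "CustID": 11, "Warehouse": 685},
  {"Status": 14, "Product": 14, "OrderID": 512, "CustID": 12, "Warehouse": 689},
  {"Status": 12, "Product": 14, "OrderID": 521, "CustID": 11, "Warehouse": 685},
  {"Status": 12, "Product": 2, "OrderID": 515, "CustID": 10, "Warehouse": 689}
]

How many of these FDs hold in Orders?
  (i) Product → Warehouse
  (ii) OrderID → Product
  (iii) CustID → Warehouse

(i) Product → Warehouse: Product=11: 2 rows → Warehouse takes values {689, 685} — violation; Product=1: 2 rows → Warehouse takes values {689, 685} — violation; Product=14: 3 rows → Warehouse takes values {689, 685} — violation — fails.
(ii) OrderID → Product: every LHS value maps to a single RHS value — holds.
(iii) CustID → Warehouse: every LHS value maps to a single RHS value — holds.
2 of the 3 dependencies hold.

2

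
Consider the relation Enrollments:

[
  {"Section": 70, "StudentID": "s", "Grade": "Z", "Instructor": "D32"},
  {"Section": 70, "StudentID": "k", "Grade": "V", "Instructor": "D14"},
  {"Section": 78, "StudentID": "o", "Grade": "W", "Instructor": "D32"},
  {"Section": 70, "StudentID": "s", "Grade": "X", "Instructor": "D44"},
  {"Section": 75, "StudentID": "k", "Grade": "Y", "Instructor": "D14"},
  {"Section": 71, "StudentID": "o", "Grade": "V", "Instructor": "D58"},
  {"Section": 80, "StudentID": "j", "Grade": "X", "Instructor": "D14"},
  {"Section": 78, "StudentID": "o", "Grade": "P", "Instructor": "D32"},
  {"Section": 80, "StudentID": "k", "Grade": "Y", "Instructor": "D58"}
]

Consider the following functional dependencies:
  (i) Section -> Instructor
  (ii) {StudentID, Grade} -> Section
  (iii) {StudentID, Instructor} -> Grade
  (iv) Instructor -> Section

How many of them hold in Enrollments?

0

(i) Section -> Instructor: Section=70: 3 rows → Instructor takes values {D32, D14, D44} — violation; Section=80: 2 rows → Instructor takes values {D14, D58} — violation — fails.
(ii) {StudentID, Grade} -> Section: (StudentID=k, Grade=Y): 2 rows → Section takes values {75, 80} — violation — fails.
(iii) {StudentID, Instructor} -> Grade: (StudentID=k, Instructor=D14): 2 rows → Grade takes values {V, Y} — violation; (StudentID=o, Instructor=D32): 2 rows → Grade takes values {W, P} — violation — fails.
(iv) Instructor -> Section: Instructor=D32: 3 rows → Section takes values {70, 78} — violation; Instructor=D14: 3 rows → Section takes values {70, 75, 80} — violation; Instructor=D58: 2 rows → Section takes values {71, 80} — violation — fails.
None of the 4 dependencies hold.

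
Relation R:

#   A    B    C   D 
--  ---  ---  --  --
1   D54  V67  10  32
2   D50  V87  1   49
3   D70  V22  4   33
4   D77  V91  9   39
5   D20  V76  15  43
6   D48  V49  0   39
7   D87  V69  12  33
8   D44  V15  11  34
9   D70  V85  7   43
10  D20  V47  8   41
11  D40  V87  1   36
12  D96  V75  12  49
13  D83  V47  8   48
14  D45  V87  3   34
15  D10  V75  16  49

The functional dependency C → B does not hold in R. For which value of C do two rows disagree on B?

12

C=10: row 1 → B = V67 ✓
C=1: rows 2, 11 → B = V87, V87 ✓
C=4: row 3 → B = V22 ✓
C=9: row 4 → B = V91 ✓
C=15: row 5 → B = V76 ✓
C=0: row 6 → B = V49 ✓
C=12: rows 7, 12 → B takes values {V69, V75} — violation
C=11: row 8 → B = V15 ✓
C=7: row 9 → B = V85 ✓
C=8: rows 10, 13 → B = V47, V47 ✓
C=3: row 14 → B = V87 ✓
C=16: row 15 → B = V75 ✓
The only C value with inconsistent B is C=12.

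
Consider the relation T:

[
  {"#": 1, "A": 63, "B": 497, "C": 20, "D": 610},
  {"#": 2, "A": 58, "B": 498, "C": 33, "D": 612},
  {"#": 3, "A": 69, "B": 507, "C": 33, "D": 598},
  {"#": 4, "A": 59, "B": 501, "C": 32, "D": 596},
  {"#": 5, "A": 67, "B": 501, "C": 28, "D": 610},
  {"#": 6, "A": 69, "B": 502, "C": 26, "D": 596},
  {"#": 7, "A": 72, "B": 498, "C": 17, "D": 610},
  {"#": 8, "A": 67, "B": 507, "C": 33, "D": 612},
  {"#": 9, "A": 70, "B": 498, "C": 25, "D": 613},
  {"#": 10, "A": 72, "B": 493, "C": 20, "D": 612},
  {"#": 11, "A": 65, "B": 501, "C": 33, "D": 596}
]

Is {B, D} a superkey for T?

No

Rows 4 and 11 have the same {B, D} value (B=501, D=596) but are distinct tuples, so {B, D} does not determine every attribute — not a superkey.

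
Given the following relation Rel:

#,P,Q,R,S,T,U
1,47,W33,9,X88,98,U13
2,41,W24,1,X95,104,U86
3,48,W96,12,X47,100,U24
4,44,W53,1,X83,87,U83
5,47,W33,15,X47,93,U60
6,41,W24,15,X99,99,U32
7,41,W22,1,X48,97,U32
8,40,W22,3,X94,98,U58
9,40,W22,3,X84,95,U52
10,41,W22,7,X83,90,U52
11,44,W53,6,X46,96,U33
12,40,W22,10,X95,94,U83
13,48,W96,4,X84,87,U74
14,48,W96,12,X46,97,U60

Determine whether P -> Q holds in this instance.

P=47: rows 1, 5 → Q = W33, W33 ✓
P=41: rows 2, 6, 7, 10 → Q takes values {W24, W22} — violation
P=48: rows 3, 13, 14 → Q = W96, W96, W96 ✓
P=44: rows 4, 11 → Q = W53, W53 ✓
P=40: rows 8, 9, 12 → Q = W22, W22, W22 ✓
Two rows agree on P but differ on Q, so P -> Q does not hold.

No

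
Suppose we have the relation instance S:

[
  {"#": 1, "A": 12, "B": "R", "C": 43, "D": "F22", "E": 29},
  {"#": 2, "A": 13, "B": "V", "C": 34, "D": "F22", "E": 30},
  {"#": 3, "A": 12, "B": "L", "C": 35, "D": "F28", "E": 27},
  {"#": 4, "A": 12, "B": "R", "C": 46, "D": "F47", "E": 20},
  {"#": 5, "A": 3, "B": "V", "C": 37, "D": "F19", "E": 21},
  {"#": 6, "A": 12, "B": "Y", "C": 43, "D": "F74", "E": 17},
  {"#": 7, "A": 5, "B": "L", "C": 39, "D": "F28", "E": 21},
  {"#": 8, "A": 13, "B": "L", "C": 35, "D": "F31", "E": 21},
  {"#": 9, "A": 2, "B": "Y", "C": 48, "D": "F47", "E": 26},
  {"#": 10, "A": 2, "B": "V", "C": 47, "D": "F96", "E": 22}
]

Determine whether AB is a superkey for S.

No

Rows 1 and 4 have the same AB value (A=12, B=R) but are distinct tuples, so AB does not determine every attribute — not a superkey.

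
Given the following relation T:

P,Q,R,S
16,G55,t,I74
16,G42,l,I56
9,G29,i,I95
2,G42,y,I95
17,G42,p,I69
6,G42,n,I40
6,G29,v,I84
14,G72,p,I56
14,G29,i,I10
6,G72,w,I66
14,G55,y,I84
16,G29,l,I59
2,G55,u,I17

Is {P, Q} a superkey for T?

All 13 rows have distinct {P, Q} values, so {P, Q} → (all attributes) holds and {P, Q} is a superkey.

Yes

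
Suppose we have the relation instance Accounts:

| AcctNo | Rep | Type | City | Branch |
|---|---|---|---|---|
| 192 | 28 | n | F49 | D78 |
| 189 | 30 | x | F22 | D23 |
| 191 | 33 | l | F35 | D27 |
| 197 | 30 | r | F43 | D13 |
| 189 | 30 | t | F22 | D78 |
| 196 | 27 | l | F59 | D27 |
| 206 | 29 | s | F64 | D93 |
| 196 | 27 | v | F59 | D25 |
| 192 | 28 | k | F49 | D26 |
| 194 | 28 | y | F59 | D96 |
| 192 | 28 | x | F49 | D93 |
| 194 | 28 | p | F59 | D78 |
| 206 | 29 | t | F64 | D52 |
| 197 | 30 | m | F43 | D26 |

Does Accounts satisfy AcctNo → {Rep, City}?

Yes

AcctNo=192: 3 rows → {Rep,City} = (28, F49), (28, F49), (28, F49) ✓
AcctNo=189: 2 rows → {Rep,City} = (30, F22), (30, F22) ✓
AcctNo=191: 1 row → {Rep,City} = (33, F35) ✓
AcctNo=197: 2 rows → {Rep,City} = (30, F43), (30, F43) ✓
AcctNo=196: 2 rows → {Rep,City} = (27, F59), (27, F59) ✓
AcctNo=206: 2 rows → {Rep,City} = (29, F64), (29, F64) ✓
AcctNo=194: 2 rows → {Rep,City} = (28, F59), (28, F59) ✓
Every AcctNo value is associated with a single {Rep, City} value, so AcctNo → {Rep, City} holds.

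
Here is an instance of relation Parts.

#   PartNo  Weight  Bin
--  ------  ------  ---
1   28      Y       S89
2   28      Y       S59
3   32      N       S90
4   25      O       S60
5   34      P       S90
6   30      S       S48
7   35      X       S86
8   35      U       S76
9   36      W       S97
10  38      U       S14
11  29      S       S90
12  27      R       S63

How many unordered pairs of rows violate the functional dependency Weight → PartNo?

2

Weight=Y: all 2 rows agree on PartNo — 0 pairs.
Weight=S: violating pairs (6,11) — 1 pair.
Weight=U: violating pairs (8,10) — 1 pair.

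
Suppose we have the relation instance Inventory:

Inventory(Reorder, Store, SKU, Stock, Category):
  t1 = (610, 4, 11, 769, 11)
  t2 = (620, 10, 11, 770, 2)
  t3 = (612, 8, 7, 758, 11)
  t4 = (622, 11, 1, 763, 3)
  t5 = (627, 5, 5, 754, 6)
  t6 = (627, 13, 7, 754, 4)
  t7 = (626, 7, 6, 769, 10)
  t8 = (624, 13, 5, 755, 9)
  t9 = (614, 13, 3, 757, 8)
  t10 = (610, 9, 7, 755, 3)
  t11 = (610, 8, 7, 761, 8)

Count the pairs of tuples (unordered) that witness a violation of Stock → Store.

3

Stock=769: violating pairs (1,7) — 1 pair.
Stock=754: violating pairs (5,6) — 1 pair.
Stock=755: violating pairs (8,10) — 1 pair.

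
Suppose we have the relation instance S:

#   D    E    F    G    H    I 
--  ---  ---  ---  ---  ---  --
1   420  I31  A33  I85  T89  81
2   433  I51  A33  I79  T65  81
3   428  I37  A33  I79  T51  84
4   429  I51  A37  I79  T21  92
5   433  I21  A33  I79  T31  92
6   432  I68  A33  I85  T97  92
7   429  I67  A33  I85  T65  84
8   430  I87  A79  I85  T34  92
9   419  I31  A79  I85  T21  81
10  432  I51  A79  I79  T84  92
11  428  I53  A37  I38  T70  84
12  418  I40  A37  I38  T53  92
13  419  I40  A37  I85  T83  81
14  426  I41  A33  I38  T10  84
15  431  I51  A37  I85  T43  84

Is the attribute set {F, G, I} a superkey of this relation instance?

All 15 rows have distinct {F, G, I} values, so {F, G, I} → (all attributes) holds and {F, G, I} is a superkey.

Yes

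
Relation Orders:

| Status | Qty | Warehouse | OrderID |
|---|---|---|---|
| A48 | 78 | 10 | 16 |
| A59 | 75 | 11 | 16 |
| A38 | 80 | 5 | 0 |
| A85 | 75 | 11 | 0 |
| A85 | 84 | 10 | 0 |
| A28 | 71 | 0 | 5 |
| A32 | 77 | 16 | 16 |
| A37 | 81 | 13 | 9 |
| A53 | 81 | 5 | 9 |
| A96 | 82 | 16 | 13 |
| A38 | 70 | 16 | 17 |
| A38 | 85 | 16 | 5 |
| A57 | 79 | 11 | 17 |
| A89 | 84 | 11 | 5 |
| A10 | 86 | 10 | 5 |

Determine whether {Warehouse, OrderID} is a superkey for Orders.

All 15 rows have distinct {Warehouse, OrderID} values, so {Warehouse, OrderID} → (all attributes) holds and {Warehouse, OrderID} is a superkey.

Yes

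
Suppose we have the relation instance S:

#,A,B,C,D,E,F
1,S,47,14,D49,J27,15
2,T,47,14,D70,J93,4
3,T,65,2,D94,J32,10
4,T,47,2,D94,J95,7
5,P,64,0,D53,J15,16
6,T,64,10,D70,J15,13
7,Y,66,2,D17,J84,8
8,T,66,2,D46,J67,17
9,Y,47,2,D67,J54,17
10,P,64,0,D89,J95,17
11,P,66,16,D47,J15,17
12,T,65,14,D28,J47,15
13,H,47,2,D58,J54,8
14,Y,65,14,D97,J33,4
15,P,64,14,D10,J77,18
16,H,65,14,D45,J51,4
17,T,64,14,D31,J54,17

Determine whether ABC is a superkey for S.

Rows 5 and 10 have the same ABC value (A=P, B=64, C=0) but are distinct tuples, so ABC does not determine every attribute — not a superkey.

No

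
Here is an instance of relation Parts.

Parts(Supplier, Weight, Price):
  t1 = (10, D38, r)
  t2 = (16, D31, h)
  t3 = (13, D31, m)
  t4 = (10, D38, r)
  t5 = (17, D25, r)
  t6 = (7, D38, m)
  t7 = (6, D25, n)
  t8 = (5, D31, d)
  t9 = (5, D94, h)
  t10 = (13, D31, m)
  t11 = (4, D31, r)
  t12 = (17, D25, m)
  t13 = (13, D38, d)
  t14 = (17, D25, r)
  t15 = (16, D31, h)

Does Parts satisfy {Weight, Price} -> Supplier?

Yes

(Weight=D38, Price=r): rows 1, 4 → Supplier = 10, 10 ✓
(Weight=D31, Price=h): rows 2, 15 → Supplier = 16, 16 ✓
(Weight=D31, Price=m): rows 3, 10 → Supplier = 13, 13 ✓
(Weight=D25, Price=r): rows 5, 14 → Supplier = 17, 17 ✓
(Weight=D38, Price=m): row 6 → Supplier = 7 ✓
(Weight=D25, Price=n): row 7 → Supplier = 6 ✓
(Weight=D31, Price=d): row 8 → Supplier = 5 ✓
(Weight=D94, Price=h): row 9 → Supplier = 5 ✓
(Weight=D31, Price=r): row 11 → Supplier = 4 ✓
(Weight=D25, Price=m): row 12 → Supplier = 17 ✓
(Weight=D38, Price=d): row 13 → Supplier = 13 ✓
Every {Weight, Price} value is associated with a single Supplier value, so {Weight, Price} -> Supplier holds.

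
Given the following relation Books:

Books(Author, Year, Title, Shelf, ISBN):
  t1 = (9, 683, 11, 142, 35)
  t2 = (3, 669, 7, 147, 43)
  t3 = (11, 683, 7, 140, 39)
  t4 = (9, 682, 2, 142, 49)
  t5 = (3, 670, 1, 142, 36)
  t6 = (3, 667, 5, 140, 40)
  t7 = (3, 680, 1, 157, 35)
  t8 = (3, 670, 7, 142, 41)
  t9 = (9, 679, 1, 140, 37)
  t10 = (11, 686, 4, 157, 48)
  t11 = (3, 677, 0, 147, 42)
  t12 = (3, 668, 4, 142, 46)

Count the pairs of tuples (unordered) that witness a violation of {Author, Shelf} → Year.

(Author=9, Shelf=142): violating pairs (1,4) — 1 pair.
(Author=3, Shelf=147): violating pairs (2,11) — 1 pair.
(Author=3, Shelf=142): violating pairs (5,12), (8,12) — 2 pairs.

4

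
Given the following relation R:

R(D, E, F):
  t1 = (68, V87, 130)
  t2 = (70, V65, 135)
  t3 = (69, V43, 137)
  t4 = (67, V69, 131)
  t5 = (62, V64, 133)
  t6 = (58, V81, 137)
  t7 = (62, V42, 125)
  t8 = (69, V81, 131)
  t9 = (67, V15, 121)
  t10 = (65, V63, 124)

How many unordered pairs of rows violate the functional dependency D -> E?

3

D=69: violating pairs (3,8) — 1 pair.
D=67: violating pairs (4,9) — 1 pair.
D=62: violating pairs (5,7) — 1 pair.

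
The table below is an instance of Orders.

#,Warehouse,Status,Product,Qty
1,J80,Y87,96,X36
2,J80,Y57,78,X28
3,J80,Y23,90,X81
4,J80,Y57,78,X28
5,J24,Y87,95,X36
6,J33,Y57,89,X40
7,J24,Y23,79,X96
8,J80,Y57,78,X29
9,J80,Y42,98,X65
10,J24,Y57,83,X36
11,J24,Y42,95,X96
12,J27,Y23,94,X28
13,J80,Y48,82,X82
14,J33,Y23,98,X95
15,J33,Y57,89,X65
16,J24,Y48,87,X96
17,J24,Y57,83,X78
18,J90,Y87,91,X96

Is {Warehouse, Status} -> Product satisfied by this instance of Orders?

(Warehouse=J80, Status=Y87): row 1 → Product = 96 ✓
(Warehouse=J80, Status=Y57): rows 2, 4, 8 → Product = 78, 78, 78 ✓
(Warehouse=J80, Status=Y23): row 3 → Product = 90 ✓
(Warehouse=J24, Status=Y87): row 5 → Product = 95 ✓
(Warehouse=J33, Status=Y57): rows 6, 15 → Product = 89, 89 ✓
(Warehouse=J24, Status=Y23): row 7 → Product = 79 ✓
(Warehouse=J80, Status=Y42): row 9 → Product = 98 ✓
(Warehouse=J24, Status=Y57): rows 10, 17 → Product = 83, 83 ✓
(Warehouse=J24, Status=Y42): row 11 → Product = 95 ✓
(Warehouse=J27, Status=Y23): row 12 → Product = 94 ✓
(Warehouse=J80, Status=Y48): row 13 → Product = 82 ✓
(Warehouse=J33, Status=Y23): row 14 → Product = 98 ✓
(Warehouse=J24, Status=Y48): row 16 → Product = 87 ✓
(Warehouse=J90, Status=Y87): row 18 → Product = 91 ✓
Every {Warehouse, Status} value is associated with a single Product value, so {Warehouse, Status} -> Product holds.

Yes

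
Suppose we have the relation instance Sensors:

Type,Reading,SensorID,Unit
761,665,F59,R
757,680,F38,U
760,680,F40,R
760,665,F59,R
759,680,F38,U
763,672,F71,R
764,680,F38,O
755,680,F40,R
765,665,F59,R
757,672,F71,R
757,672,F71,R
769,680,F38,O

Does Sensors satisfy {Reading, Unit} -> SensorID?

Yes

(Reading=665, Unit=R): 3 rows → SensorID = F59, F59, F59 ✓
(Reading=680, Unit=U): 2 rows → SensorID = F38, F38 ✓
(Reading=680, Unit=R): 2 rows → SensorID = F40, F40 ✓
(Reading=672, Unit=R): 3 rows → SensorID = F71, F71, F71 ✓
(Reading=680, Unit=O): 2 rows → SensorID = F38, F38 ✓
Every {Reading, Unit} value is associated with a single SensorID value, so {Reading, Unit} -> SensorID holds.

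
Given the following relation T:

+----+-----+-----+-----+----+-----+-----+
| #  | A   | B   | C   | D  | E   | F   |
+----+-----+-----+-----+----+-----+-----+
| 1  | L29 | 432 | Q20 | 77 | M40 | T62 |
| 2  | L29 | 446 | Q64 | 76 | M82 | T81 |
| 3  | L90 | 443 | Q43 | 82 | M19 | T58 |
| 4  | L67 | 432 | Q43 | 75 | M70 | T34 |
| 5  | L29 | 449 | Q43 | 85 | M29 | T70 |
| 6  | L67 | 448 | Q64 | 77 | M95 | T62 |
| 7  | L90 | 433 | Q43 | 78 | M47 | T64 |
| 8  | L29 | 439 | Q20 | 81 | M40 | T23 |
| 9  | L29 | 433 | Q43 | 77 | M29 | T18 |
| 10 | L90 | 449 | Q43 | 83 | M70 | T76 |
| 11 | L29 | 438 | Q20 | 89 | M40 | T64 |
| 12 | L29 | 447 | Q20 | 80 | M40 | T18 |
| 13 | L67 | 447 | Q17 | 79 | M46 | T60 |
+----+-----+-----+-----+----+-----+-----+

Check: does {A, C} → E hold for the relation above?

(A=L29, C=Q20): rows 1, 8, 11, 12 → E = M40, M40, M40, M40 ✓
(A=L29, C=Q64): row 2 → E = M82 ✓
(A=L90, C=Q43): rows 3, 7, 10 → E takes values {M19, M47, M70} — violation
(A=L67, C=Q43): row 4 → E = M70 ✓
(A=L29, C=Q43): rows 5, 9 → E = M29, M29 ✓
(A=L67, C=Q64): row 6 → E = M95 ✓
(A=L67, C=Q17): row 13 → E = M46 ✓
Two rows agree on {A, C} but differ on E, so {A, C} → E does not hold.

No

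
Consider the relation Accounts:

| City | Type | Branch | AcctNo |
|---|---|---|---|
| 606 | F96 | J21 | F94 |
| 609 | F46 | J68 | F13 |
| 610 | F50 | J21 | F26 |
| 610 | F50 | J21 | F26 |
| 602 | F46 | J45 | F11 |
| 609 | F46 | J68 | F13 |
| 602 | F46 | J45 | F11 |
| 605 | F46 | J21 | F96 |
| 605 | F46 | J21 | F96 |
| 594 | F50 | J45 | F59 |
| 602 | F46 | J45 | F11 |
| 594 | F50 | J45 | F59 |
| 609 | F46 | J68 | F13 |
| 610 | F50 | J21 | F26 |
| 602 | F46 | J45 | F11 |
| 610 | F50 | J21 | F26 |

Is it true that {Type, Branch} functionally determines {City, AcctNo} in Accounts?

(Type=F96, Branch=J21): 1 row → {City,AcctNo} = (606, F94) ✓
(Type=F46, Branch=J68): 3 rows → {City,AcctNo} = (609, F13), (609, F13), (609, F13) ✓
(Type=F50, Branch=J21): 4 rows → {City,AcctNo} = (610, F26), (610, F26), (610, F26), (610, F26) ✓
(Type=F46, Branch=J45): 4 rows → {City,AcctNo} = (602, F11), (602, F11), (602, F11), (602, F11) ✓
(Type=F46, Branch=J21): 2 rows → {City,AcctNo} = (605, F96), (605, F96) ✓
(Type=F50, Branch=J45): 2 rows → {City,AcctNo} = (594, F59), (594, F59) ✓
Every {Type, Branch} value is associated with a single {City, AcctNo} value, so {Type, Branch} → {City, AcctNo} holds.

Yes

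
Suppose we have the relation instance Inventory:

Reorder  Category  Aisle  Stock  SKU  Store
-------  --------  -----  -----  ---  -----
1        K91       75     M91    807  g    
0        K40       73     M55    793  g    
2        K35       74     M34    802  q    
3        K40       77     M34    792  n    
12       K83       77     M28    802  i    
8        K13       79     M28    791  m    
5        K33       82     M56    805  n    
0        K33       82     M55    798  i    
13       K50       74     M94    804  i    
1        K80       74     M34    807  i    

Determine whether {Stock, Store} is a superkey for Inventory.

All 10 rows have distinct {Stock, Store} values, so {Stock, Store} → (all attributes) holds and {Stock, Store} is a superkey.

Yes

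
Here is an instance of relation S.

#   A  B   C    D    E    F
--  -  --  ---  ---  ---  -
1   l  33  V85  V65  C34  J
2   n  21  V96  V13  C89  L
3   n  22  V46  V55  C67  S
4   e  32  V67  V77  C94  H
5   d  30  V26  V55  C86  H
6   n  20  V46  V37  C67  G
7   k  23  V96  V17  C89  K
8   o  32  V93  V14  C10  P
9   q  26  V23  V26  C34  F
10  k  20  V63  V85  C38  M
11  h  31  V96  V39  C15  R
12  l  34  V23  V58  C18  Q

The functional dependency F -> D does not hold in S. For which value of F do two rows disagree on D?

H

F=J: row 1 → D = V65 ✓
F=L: row 2 → D = V13 ✓
F=S: row 3 → D = V55 ✓
F=H: rows 4, 5 → D takes values {V77, V55} — violation
F=G: row 6 → D = V37 ✓
F=K: row 7 → D = V17 ✓
F=P: row 8 → D = V14 ✓
F=F: row 9 → D = V26 ✓
F=M: row 10 → D = V85 ✓
F=R: row 11 → D = V39 ✓
F=Q: row 12 → D = V58 ✓
The only F value with inconsistent D is F=H.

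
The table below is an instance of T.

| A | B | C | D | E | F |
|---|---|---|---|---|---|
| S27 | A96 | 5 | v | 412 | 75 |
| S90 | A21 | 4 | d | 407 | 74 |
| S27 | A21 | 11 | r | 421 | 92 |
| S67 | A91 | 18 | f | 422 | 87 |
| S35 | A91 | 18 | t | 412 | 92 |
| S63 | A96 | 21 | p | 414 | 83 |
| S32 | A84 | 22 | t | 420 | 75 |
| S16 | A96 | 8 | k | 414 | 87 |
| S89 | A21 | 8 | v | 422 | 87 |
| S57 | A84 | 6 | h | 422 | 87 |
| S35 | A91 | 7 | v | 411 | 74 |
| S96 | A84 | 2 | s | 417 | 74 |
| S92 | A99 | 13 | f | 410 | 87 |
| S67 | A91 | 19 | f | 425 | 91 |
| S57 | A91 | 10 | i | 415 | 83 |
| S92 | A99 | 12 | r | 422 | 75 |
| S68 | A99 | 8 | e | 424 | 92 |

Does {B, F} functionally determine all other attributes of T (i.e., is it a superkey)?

All 17 rows have distinct {B, F} values, so {B, F} → (all attributes) holds and {B, F} is a superkey.

Yes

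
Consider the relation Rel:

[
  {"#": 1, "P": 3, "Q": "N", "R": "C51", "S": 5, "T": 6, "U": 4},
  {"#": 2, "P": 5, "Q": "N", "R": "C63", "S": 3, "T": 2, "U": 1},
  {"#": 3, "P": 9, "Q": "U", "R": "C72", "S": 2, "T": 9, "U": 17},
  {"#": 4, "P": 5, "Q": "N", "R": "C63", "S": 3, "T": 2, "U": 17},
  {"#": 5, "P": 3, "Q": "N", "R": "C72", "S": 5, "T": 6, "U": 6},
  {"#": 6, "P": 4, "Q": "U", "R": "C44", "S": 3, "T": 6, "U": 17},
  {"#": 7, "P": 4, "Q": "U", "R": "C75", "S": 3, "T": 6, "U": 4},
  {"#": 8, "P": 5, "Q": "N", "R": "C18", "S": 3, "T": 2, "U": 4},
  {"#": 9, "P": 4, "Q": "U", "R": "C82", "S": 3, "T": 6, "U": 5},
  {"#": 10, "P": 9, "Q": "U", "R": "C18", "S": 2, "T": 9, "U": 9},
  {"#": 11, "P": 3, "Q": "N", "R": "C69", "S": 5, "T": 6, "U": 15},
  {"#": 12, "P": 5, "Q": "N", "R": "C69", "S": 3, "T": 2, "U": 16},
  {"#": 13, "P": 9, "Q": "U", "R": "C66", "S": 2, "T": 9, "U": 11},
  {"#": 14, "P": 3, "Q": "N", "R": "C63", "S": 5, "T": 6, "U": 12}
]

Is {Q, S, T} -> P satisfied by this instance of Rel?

(Q=N, S=5, T=6): rows 1, 5, 11, 14 → P = 3, 3, 3, 3 ✓
(Q=N, S=3, T=2): rows 2, 4, 8, 12 → P = 5, 5, 5, 5 ✓
(Q=U, S=2, T=9): rows 3, 10, 13 → P = 9, 9, 9 ✓
(Q=U, S=3, T=6): rows 6, 7, 9 → P = 4, 4, 4 ✓
Every {Q, S, T} value is associated with a single P value, so {Q, S, T} -> P holds.

Yes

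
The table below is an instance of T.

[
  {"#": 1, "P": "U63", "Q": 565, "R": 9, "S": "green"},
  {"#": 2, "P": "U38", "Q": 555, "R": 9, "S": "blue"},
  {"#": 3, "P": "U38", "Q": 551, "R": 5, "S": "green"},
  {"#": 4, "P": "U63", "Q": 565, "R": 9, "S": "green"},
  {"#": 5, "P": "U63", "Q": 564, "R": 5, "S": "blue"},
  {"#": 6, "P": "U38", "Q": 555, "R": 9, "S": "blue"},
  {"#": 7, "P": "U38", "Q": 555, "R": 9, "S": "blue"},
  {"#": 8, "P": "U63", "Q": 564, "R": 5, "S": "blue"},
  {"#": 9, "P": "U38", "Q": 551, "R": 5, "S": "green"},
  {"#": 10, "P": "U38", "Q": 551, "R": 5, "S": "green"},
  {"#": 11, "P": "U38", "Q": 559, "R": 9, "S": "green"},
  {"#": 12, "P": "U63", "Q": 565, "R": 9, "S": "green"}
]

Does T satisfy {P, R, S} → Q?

(P=U63, R=9, S=green): rows 1, 4, 12 → Q = 565, 565, 565 ✓
(P=U38, R=9, S=blue): rows 2, 6, 7 → Q = 555, 555, 555 ✓
(P=U38, R=5, S=green): rows 3, 9, 10 → Q = 551, 551, 551 ✓
(P=U63, R=5, S=blue): rows 5, 8 → Q = 564, 564 ✓
(P=U38, R=9, S=green): row 11 → Q = 559 ✓
Every {P, R, S} value is associated with a single Q value, so {P, R, S} → Q holds.

Yes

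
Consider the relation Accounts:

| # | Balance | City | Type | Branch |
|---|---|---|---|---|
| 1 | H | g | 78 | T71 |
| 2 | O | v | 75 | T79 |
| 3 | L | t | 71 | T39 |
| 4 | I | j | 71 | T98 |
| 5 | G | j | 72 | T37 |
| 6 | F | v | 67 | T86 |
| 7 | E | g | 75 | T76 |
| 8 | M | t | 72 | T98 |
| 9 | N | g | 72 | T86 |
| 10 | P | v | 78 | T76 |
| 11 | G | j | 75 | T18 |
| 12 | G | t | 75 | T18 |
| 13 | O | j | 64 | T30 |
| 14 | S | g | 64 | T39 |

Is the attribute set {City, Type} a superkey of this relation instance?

Yes

All 14 rows have distinct {City, Type} values, so {City, Type} → (all attributes) holds and {City, Type} is a superkey.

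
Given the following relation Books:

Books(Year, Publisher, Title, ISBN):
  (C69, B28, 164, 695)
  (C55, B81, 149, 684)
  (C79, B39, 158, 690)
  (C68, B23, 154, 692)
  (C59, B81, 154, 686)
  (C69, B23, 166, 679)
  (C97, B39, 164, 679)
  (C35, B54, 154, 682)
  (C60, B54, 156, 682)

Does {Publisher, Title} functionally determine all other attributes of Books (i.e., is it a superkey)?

All 9 rows have distinct {Publisher, Title} values, so {Publisher, Title} → (all attributes) holds and {Publisher, Title} is a superkey.

Yes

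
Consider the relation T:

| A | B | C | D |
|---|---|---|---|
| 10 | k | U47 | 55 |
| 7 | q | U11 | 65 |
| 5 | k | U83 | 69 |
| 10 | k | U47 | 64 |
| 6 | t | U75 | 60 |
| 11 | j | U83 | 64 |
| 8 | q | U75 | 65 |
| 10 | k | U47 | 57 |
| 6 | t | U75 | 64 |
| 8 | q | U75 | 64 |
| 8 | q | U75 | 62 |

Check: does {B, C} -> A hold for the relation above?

(B=k, C=U47): 3 rows → A = 10, 10, 10 ✓
(B=q, C=U11): 1 row → A = 7 ✓
(B=k, C=U83): 1 row → A = 5 ✓
(B=t, C=U75): 2 rows → A = 6, 6 ✓
(B=j, C=U83): 1 row → A = 11 ✓
(B=q, C=U75): 3 rows → A = 8, 8, 8 ✓
Every {B, C} value is associated with a single A value, so {B, C} -> A holds.

Yes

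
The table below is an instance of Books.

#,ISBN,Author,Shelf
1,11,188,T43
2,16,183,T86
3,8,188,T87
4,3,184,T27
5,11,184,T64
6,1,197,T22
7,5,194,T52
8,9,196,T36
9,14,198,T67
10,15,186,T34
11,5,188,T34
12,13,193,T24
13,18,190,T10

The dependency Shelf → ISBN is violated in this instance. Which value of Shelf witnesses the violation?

T34

Shelf=T43: row 1 → ISBN = 11 ✓
Shelf=T86: row 2 → ISBN = 16 ✓
Shelf=T87: row 3 → ISBN = 8 ✓
Shelf=T27: row 4 → ISBN = 3 ✓
Shelf=T64: row 5 → ISBN = 11 ✓
Shelf=T22: row 6 → ISBN = 1 ✓
Shelf=T52: row 7 → ISBN = 5 ✓
Shelf=T36: row 8 → ISBN = 9 ✓
Shelf=T67: row 9 → ISBN = 14 ✓
Shelf=T34: rows 10, 11 → ISBN takes values {15, 5} — violation
Shelf=T24: row 12 → ISBN = 13 ✓
Shelf=T10: row 13 → ISBN = 18 ✓
The only Shelf value with inconsistent ISBN is Shelf=T34.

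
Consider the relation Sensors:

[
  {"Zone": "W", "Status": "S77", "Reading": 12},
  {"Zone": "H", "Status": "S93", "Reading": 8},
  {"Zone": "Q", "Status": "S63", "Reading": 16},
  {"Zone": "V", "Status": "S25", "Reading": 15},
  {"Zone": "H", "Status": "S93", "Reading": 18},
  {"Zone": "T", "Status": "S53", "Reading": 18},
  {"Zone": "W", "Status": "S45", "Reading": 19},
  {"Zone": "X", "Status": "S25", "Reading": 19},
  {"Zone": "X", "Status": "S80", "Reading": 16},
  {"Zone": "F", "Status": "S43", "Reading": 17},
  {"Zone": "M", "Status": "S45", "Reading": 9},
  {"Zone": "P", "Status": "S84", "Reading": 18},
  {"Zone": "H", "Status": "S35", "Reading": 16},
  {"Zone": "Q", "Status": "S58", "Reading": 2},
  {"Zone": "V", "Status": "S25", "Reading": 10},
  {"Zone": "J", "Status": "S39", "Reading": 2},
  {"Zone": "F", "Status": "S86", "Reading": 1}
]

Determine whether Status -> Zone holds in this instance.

Status=S77: 1 row → Zone = W ✓
Status=S93: 2 rows → Zone = H, H ✓
Status=S63: 1 row → Zone = Q ✓
Status=S25: 3 rows → Zone takes values {V, X} — violation
Status=S53: 1 row → Zone = T ✓
Status=S45: 2 rows → Zone takes values {W, M} — violation
Status=S80: 1 row → Zone = X ✓
Status=S43: 1 row → Zone = F ✓
Status=S84: 1 row → Zone = P ✓
Status=S35: 1 row → Zone = H ✓
Status=S58: 1 row → Zone = Q ✓
Status=S39: 1 row → Zone = J ✓
Status=S86: 1 row → Zone = F ✓
Two rows agree on Status but differ on Zone, so Status -> Zone does not hold.

No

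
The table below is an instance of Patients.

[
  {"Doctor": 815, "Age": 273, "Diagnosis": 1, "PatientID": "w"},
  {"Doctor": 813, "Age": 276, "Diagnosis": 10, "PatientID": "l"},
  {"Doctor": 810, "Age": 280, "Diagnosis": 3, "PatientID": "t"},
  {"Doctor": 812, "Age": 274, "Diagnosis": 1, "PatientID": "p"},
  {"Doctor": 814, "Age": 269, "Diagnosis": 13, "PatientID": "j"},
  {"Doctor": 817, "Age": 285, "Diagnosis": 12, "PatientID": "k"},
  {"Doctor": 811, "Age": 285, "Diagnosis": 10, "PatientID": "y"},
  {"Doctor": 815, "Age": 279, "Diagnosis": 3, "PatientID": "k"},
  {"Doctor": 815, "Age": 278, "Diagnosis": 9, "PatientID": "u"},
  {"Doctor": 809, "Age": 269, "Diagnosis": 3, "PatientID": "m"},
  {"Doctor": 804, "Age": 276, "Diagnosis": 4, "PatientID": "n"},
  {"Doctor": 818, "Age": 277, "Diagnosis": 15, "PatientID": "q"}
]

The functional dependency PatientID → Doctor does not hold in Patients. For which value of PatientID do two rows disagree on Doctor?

PatientID=w: 1 row → Doctor = 815 ✓
PatientID=l: 1 row → Doctor = 813 ✓
PatientID=t: 1 row → Doctor = 810 ✓
PatientID=p: 1 row → Doctor = 812 ✓
PatientID=j: 1 row → Doctor = 814 ✓
PatientID=k: 2 rows → Doctor takes values {817, 815} — violation
PatientID=y: 1 row → Doctor = 811 ✓
PatientID=u: 1 row → Doctor = 815 ✓
PatientID=m: 1 row → Doctor = 809 ✓
PatientID=n: 1 row → Doctor = 804 ✓
PatientID=q: 1 row → Doctor = 818 ✓
The only PatientID value with inconsistent Doctor is PatientID=k.

k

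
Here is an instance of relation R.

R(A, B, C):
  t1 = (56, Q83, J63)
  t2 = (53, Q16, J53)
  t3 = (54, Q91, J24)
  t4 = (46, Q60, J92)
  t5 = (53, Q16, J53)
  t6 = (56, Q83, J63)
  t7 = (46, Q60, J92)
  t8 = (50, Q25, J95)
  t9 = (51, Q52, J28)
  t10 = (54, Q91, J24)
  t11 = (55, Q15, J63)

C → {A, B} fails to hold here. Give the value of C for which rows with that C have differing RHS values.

C=J63: rows 1, 6, 11 → {A,B} takes values {(56, Q83), (55, Q15)} — violation
C=J53: rows 2, 5 → {A,B} = (53, Q16), (53, Q16) ✓
C=J24: rows 3, 10 → {A,B} = (54, Q91), (54, Q91) ✓
C=J92: rows 4, 7 → {A,B} = (46, Q60), (46, Q60) ✓
C=J95: row 8 → {A,B} = (50, Q25) ✓
C=J28: row 9 → {A,B} = (51, Q52) ✓
The only C value with inconsistent RHS is C=J63.

J63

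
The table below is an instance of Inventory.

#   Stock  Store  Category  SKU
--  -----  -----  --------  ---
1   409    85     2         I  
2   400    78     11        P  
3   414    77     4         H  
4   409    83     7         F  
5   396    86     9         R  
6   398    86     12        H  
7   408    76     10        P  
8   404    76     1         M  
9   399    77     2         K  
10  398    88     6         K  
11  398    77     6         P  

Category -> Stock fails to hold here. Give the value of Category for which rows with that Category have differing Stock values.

2

Category=2: rows 1, 9 → Stock takes values {409, 399} — violation
Category=11: row 2 → Stock = 400 ✓
Category=4: row 3 → Stock = 414 ✓
Category=7: row 4 → Stock = 409 ✓
Category=9: row 5 → Stock = 396 ✓
Category=12: row 6 → Stock = 398 ✓
Category=10: row 7 → Stock = 408 ✓
Category=1: row 8 → Stock = 404 ✓
Category=6: rows 10, 11 → Stock = 398, 398 ✓
The only Category value with inconsistent Stock is Category=2.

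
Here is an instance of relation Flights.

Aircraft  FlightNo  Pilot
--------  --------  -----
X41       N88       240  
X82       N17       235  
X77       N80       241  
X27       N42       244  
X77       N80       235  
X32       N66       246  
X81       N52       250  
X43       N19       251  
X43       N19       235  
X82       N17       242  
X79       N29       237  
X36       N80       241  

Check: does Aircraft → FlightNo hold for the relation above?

Aircraft=X41: 1 row → FlightNo = N88 ✓
Aircraft=X82: 2 rows → FlightNo = N17, N17 ✓
Aircraft=X77: 2 rows → FlightNo = N80, N80 ✓
Aircraft=X27: 1 row → FlightNo = N42 ✓
Aircraft=X32: 1 row → FlightNo = N66 ✓
Aircraft=X81: 1 row → FlightNo = N52 ✓
Aircraft=X43: 2 rows → FlightNo = N19, N19 ✓
Aircraft=X79: 1 row → FlightNo = N29 ✓
Aircraft=X36: 1 row → FlightNo = N80 ✓
Every Aircraft value is associated with a single FlightNo value, so Aircraft → FlightNo holds.

Yes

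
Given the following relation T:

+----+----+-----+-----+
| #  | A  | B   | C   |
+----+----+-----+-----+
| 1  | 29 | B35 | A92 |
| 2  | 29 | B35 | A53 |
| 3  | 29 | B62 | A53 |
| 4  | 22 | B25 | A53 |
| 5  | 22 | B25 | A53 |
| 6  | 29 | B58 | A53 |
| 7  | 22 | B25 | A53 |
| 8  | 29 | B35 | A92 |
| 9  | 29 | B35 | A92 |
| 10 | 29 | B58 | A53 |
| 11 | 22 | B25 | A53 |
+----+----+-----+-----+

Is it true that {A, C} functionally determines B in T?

(A=29, C=A92): rows 1, 8, 9 → B = B35, B35, B35 ✓
(A=29, C=A53): rows 2, 3, 6, 10 → B takes values {B35, B62, B58} — violation
(A=22, C=A53): rows 4, 5, 7, 11 → B = B25, B25, B25, B25 ✓
Two rows agree on {A, C} but differ on B, so {A, C} -> B does not hold.

No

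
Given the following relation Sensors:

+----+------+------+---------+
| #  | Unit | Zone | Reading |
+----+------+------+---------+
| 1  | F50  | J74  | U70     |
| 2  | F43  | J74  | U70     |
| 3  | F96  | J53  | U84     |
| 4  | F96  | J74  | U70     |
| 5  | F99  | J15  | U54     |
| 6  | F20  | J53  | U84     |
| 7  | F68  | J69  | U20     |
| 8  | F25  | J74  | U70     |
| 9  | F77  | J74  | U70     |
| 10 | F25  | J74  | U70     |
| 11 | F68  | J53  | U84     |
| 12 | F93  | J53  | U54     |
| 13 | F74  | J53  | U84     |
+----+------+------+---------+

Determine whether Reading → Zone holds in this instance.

No

Reading=U70: rows 1, 2, 4, 8, 9, 10 → Zone = J74, J74, J74, J74, J74, J74 ✓
Reading=U84: rows 3, 6, 11, 13 → Zone = J53, J53, J53, J53 ✓
Reading=U54: rows 5, 12 → Zone takes values {J15, J53} — violation
Reading=U20: row 7 → Zone = J69 ✓
Two rows agree on Reading but differ on Zone, so Reading → Zone does not hold.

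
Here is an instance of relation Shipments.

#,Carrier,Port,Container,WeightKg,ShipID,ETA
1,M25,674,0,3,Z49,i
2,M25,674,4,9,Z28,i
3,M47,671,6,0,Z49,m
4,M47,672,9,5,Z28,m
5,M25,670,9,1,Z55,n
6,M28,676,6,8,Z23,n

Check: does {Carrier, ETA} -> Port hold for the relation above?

No

(Carrier=M25, ETA=i): rows 1, 2 → Port = 674, 674 ✓
(Carrier=M47, ETA=m): rows 3, 4 → Port takes values {671, 672} — violation
(Carrier=M25, ETA=n): row 5 → Port = 670 ✓
(Carrier=M28, ETA=n): row 6 → Port = 676 ✓
Two rows agree on {Carrier, ETA} but differ on Port, so {Carrier, ETA} -> Port does not hold.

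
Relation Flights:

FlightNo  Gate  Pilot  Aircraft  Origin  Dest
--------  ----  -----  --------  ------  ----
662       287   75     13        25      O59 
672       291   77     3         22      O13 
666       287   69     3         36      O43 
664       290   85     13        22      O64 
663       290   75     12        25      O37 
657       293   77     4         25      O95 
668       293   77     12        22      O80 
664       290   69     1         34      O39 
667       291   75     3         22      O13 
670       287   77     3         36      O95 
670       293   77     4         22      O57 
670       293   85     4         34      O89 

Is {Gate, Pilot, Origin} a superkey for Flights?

No

Two distinct rows share (Gate=293, Pilot=77, Origin=22), so {Gate, Pilot, Origin} does not determine every attribute — not a superkey.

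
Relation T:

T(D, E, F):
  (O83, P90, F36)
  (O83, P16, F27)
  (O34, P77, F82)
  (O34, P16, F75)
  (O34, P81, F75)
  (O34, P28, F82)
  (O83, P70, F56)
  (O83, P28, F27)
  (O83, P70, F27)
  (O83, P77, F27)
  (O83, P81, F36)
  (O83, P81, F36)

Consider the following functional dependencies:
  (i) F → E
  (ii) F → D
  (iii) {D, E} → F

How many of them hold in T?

(i) F → E: F=F36: 3 rows → E takes values {P90, P81} — violation; F=F27: 4 rows → E takes values {P16, P28, P70, P77} — violation; F=F82: 2 rows → E takes values {P77, P28} — violation; F=F75: 2 rows → E takes values {P16, P81} — violation — fails.
(ii) F → D: every LHS value maps to a single RHS value — holds.
(iii) {D, E} → F: (D=O83, E=P70): 2 rows → F takes values {F56, F27} — violation — fails.
1 of the 3 dependencies holds.

1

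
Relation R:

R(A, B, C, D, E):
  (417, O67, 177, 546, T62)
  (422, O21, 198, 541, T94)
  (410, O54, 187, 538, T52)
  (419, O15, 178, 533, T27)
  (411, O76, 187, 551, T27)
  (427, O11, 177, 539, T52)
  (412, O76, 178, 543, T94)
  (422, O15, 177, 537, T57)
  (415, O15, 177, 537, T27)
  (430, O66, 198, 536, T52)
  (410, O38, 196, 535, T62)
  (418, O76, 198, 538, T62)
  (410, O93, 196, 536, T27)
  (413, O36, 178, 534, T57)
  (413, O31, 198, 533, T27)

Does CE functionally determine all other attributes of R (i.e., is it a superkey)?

All 15 rows have distinct CE values, so CE → (all attributes) holds and CE is a superkey.

Yes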